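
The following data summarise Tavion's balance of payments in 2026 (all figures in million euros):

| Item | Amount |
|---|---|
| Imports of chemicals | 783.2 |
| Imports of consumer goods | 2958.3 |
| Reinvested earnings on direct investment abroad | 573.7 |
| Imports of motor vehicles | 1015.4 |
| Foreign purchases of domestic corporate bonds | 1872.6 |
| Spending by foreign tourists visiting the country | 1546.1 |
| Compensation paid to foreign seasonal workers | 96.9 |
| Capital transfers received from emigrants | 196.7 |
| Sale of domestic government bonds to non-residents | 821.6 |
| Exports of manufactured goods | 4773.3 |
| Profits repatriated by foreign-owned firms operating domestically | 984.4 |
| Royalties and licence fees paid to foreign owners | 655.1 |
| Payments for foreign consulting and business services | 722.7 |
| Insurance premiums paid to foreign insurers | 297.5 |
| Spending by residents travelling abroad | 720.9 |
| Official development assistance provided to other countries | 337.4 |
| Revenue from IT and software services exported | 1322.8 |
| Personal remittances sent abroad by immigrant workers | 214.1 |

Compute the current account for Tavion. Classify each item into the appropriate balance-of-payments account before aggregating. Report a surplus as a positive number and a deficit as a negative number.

Goods: -1015.4 - 2958.3 + 4773.3 - 783.2 = 16.4
Services: -297.5 + 1322.8 - 720.9 + 1546.1 - 655.1 - 722.7 = 472.7
Primary income: 573.7 - 984.4 - 96.9 = -507.6
Secondary income: -337.4 - 214.1 = -551.5
Current account = 16.4 + 472.7 + (-507.6) + (-551.5) = -570.0
(Excluded from the current account — financial account: foreign purchases of domestic corporate bonds 1872.6, sale of domestic government bonds to non-residents 821.6; capital account: capital transfers received from emigrants 196.7.)

-570.0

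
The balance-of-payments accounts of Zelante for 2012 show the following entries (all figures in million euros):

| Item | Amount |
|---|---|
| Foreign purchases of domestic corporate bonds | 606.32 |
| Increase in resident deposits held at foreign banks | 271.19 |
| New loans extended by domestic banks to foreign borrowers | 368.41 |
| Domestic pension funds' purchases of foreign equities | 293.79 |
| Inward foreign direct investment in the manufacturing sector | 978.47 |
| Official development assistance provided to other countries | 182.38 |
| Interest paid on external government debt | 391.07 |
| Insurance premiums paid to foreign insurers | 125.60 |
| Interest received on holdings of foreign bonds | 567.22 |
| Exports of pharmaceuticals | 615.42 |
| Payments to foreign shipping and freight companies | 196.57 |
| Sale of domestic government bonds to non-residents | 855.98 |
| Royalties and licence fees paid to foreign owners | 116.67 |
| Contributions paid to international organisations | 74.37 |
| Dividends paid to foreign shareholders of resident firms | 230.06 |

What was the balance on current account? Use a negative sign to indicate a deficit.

-134.08

Goods: 615.42
Services: -125.60 - 116.67 - 196.57 = -438.84
Primary income: -391.07 + 567.22 - 230.06 = -53.91
Secondary income: -74.37 - 182.38 = -256.75
Current account = 615.42 + (-438.84) + (-53.91) + (-256.75) = -134.08
(Excluded from the current account — financial account: foreign purchases of domestic corporate bonds 606.32, increase in resident deposits held at foreign banks 271.19, new loans extended by domestic banks to foreign borrowers 368.41, domestic pension funds' purchases of foreign equities 293.79, inward foreign direct investment in the manufacturing sector 978.47, sale of domestic government bonds to non-residents 855.98.)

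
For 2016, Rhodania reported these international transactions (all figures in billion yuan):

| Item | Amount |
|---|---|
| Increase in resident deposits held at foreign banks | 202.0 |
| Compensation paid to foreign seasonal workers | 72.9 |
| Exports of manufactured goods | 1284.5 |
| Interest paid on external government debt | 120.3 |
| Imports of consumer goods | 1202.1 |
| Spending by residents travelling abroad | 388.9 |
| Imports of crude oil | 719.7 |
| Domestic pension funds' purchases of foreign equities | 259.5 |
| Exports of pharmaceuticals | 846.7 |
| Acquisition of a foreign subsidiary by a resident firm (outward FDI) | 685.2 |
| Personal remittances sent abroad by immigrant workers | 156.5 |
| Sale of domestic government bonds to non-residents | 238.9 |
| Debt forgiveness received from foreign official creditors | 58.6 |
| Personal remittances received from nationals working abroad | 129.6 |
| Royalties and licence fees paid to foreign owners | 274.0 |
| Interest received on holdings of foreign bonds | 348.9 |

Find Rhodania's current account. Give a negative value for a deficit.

-324.7

Goods: -719.7 + 846.7 + 1284.5 - 1202.1 = 209.4
Services: -274.0 - 388.9 = -662.9
Primary income: -120.3 - 72.9 + 348.9 = 155.7
Secondary income: 129.6 - 156.5 = -26.9
Current account = 209.4 + (-662.9) + 155.7 + (-26.9) = -324.7
(Excluded from the current account — financial account: increase in resident deposits held at foreign banks 202.0, domestic pension funds' purchases of foreign equities 259.5, acquisition of a foreign subsidiary by a resident firm (outward FDI) 685.2, sale of domestic government bonds to non-residents 238.9; capital account: debt forgiveness received from foreign official creditors 58.6.)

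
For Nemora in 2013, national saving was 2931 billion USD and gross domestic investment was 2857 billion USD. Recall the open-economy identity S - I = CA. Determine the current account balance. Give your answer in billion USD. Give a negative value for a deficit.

S - I = CA (net lending to the rest of the world).
CA = S - I = 2931 - 2857 = 74

74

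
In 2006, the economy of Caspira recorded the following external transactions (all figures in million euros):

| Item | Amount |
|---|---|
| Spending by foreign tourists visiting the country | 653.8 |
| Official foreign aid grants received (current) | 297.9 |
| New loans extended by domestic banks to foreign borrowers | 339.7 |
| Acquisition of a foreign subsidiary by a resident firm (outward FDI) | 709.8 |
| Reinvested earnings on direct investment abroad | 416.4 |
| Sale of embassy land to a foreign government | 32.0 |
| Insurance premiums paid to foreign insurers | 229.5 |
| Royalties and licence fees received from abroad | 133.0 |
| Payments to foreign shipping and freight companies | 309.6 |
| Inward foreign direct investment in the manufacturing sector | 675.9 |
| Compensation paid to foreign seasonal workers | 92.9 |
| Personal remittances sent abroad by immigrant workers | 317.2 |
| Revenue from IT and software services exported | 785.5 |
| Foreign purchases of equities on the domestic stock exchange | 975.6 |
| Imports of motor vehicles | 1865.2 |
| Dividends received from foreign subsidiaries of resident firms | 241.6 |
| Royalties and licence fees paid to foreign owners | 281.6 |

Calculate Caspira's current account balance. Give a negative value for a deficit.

Goods: -1865.2
Services: -229.5 + 785.5 - 281.6 + 653.8 + 133.0 - 309.6 = 751.6
Primary income: -92.9 + 241.6 + 416.4 = 565.1
Secondary income: -317.2 + 297.9 = -19.3
Current account = (-1865.2) + 751.6 + 565.1 + (-19.3) = -567.8
(Excluded from the current account — financial account: new loans extended by domestic banks to foreign borrowers 339.7, acquisition of a foreign subsidiary by a resident firm (outward FDI) 709.8, inward foreign direct investment in the manufacturing sector 675.9, foreign purchases of equities on the domestic stock exchange 975.6; capital account: sale of embassy land to a foreign government 32.0.)

-567.8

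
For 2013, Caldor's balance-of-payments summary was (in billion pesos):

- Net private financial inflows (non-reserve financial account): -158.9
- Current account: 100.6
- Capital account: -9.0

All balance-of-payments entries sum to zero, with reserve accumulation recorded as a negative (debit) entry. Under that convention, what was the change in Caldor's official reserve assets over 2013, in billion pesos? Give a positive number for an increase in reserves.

-67.3

Official reserve transactions balance = -(100.6 + (-9.0) + (-158.9)) = 67.3
An accumulation of reserves is recorded as a debit (negative entry), so the change in the stock of reserves is the negative of that balance.
Change in official reserves = -(67.3) = -67.3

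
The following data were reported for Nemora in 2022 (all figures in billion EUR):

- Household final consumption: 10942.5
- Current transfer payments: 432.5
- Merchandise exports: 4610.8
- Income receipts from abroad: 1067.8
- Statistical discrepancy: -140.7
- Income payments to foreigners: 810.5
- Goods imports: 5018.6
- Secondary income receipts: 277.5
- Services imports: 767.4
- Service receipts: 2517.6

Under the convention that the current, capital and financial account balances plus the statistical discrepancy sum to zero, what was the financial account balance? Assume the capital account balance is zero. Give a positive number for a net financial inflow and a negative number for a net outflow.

Goods balance = 4610.8 - 5018.6 = -407.8
Services balance = 2517.6 - 767.4 = 1750.2
Trade balance (goods + services) = -407.8 + 1750.2 = 1342.4
Net primary income = 1067.8 - 810.5 = 257.3
Net secondary income = 277.5 - 432.5 = -155.0
Current account = 1342.4 + 257.3 + (-155.0) = 1444.7
Financial account = -(1444.7 + (-140.7)) = -1304.0

-1304.0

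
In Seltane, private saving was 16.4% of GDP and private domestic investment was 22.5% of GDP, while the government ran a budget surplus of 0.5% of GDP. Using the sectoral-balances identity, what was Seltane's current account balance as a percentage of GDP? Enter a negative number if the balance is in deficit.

-5.6

By the sectoral-balances identity, CA = (S_private - I) + (T - G).
Private balance = 16.4 - 22.5 = -6.1
Government balance (T - G) = 0.5
CA = -6.1 + 0.5 = -5.6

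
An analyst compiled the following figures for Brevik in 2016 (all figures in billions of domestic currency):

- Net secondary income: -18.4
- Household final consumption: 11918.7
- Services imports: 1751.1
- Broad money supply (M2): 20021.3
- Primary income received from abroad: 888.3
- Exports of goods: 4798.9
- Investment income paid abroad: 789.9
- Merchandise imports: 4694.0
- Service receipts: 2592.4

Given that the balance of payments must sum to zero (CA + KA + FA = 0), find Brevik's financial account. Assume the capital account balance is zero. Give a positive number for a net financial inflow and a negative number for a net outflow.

Goods balance = 4798.9 - 4694.0 = 104.9
Services balance = 2592.4 - 1751.1 = 841.3
Trade balance (goods + services) = 104.9 + 841.3 = 946.2
Net primary income = 888.3 - 789.9 = 98.4
Net secondary income = -18.4
Current account = 946.2 + 98.4 + (-18.4) = 1026.2
Financial account = -(1026.2) = -1026.2

-1026.2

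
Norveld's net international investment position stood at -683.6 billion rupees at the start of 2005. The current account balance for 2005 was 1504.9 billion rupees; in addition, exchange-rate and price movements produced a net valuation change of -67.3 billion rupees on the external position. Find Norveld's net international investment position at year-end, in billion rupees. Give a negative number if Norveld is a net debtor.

754.0

Change in NIIP = current account + net valuation change = 1504.9 + (-67.3) = 1437.6
End-of-year NIIP = -683.6 + 1437.6 = 754.0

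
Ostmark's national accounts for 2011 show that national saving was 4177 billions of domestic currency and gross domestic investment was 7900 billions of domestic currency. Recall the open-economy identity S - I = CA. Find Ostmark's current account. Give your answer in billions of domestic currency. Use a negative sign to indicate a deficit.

CA = S - I = 4177 - 7900 = -3723

-3723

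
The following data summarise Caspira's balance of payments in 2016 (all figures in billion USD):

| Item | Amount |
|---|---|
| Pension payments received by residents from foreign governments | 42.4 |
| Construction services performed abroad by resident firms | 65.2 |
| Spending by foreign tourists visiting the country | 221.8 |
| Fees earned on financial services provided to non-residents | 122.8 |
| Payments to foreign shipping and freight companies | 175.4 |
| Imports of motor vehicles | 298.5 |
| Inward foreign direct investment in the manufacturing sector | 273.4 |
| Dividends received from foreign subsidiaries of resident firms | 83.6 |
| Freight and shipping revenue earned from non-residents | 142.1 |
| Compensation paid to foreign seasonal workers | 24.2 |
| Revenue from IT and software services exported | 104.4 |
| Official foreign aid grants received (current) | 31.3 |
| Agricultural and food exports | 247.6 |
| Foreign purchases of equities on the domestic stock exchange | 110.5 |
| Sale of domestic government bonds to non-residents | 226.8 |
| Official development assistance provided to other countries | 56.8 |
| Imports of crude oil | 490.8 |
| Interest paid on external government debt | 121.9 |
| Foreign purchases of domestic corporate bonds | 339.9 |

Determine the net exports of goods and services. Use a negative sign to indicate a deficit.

Goods: 247.6 - 298.5 - 490.8 = -541.7
Services: 221.8 - 175.4 + 104.4 + 122.8 + 65.2 + 142.1 = 480.9
Trade balance = -541.7 + 480.9 = -60.8
(Excluded from the trade balance — secondary income: pension payments received by residents from foreign governments 42.4, official foreign aid grants received (current) 31.3, official development assistance provided to other countries 56.8; financial account: inward foreign direct investment in the manufacturing sector 273.4, foreign purchases of equities on the domestic stock exchange 110.5, sale of domestic government bonds to non-residents 226.8, foreign purchases of domestic corporate bonds 339.9; primary income: dividends received from foreign subsidiaries of resident firms 83.6, compensation paid to foreign seasonal workers 24.2, interest paid on external government debt 121.9.)

-60.8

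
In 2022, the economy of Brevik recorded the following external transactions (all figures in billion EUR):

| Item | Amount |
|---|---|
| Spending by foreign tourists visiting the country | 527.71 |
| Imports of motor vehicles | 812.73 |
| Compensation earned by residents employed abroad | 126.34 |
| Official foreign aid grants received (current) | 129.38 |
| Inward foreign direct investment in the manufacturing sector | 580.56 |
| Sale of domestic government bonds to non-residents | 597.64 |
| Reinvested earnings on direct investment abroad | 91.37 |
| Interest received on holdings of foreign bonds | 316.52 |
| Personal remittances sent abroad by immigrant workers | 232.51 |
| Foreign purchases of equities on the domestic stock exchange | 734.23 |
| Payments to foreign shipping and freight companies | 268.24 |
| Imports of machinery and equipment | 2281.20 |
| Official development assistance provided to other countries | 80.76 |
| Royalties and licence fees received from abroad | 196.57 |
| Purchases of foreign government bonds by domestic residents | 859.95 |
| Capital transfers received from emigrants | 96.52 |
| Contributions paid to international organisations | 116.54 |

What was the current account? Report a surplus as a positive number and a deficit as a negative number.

Goods: -812.73 - 2281.20 = -3093.93
Services: 527.71 - 268.24 + 196.57 = 456.04
Primary income: 91.37 + 126.34 + 316.52 = 534.23
Secondary income: 129.38 - 232.51 - 116.54 - 80.76 = -300.43
Current account = (-3093.93) + 456.04 + 534.23 + (-300.43) = -2404.09
(Excluded from the current account — financial account: inward foreign direct investment in the manufacturing sector 580.56, sale of domestic government bonds to non-residents 597.64, foreign purchases of equities on the domestic stock exchange 734.23, purchases of foreign government bonds by domestic residents 859.95; capital account: capital transfers received from emigrants 96.52.)

-2404.09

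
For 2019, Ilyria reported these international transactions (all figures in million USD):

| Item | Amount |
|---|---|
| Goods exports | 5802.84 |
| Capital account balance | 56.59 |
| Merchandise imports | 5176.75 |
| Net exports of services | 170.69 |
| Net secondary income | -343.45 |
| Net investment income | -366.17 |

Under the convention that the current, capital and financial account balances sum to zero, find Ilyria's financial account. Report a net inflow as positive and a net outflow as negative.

-143.75

Goods balance = 5802.84 - 5176.75 = 626.09
Services balance = 170.69
Trade balance (goods + services) = 626.09 + 170.69 = 796.78
Net primary income = -366.17
Net secondary income = -343.45
Current account = 796.78 + (-366.17) + (-343.45) = 87.16
Financial account = -(87.16 + 56.59) = -143.75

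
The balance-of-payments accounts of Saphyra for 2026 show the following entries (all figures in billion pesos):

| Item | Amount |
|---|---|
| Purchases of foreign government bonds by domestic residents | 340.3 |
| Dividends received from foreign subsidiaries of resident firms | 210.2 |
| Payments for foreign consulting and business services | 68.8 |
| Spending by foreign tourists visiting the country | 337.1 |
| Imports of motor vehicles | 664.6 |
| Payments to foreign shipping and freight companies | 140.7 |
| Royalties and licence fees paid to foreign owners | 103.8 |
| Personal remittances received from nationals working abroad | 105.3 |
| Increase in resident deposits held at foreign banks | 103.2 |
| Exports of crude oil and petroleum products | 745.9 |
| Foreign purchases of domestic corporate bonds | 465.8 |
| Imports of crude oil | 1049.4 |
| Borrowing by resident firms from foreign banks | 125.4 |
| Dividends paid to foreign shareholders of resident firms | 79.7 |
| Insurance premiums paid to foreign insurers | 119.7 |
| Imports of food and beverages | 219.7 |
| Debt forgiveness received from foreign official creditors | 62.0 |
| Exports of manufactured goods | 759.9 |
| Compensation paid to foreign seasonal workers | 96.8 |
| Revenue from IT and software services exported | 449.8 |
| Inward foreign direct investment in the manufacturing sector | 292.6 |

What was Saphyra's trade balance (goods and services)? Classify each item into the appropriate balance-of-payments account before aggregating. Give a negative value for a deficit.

Goods: 745.9 - 664.6 - 1049.4 + 759.9 - 219.7 = -427.9
Services: -119.7 - 68.8 + 449.8 - 140.7 + 337.1 - 103.8 = 353.9
Trade balance = -427.9 + 353.9 = -74.0
(Excluded from the trade balance — financial account: purchases of foreign government bonds by domestic residents 340.3, increase in resident deposits held at foreign banks 103.2, foreign purchases of domestic corporate bonds 465.8, borrowing by resident firms from foreign banks 125.4, inward foreign direct investment in the manufacturing sector 292.6; primary income: dividends received from foreign subsidiaries of resident firms 210.2, dividends paid to foreign shareholders of resident firms 79.7, compensation paid to foreign seasonal workers 96.8; secondary income: personal remittances received from nationals working abroad 105.3; capital account: debt forgiveness received from foreign official creditors 62.0.)

-74.0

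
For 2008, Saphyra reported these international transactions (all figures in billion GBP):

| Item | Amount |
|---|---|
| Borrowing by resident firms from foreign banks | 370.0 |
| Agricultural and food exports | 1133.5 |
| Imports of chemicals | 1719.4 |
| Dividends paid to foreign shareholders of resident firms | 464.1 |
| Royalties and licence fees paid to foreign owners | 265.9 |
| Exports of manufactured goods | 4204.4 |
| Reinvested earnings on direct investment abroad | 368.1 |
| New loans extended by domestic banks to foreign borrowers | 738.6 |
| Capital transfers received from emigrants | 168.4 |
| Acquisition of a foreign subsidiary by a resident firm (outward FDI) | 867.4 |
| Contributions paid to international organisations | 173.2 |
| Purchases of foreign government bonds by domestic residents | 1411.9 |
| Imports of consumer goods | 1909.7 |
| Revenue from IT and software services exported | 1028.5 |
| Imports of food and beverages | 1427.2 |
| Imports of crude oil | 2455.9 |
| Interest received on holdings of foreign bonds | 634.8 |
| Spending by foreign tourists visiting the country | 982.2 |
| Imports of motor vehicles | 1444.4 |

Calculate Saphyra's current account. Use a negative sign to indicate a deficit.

Goods: -1444.4 - 1427.2 + 1133.5 - 1909.7 - 2455.9 + 4204.4 - 1719.4 = -3618.7
Services: 1028.5 - 265.9 + 982.2 = 1744.8
Primary income: -464.1 + 634.8 + 368.1 = 538.8
Secondary income: -173.2
Current account = (-3618.7) + 1744.8 + 538.8 + (-173.2) = -1508.3
(Excluded from the current account — financial account: borrowing by resident firms from foreign banks 370.0, new loans extended by domestic banks to foreign borrowers 738.6, acquisition of a foreign subsidiary by a resident firm (outward FDI) 867.4, purchases of foreign government bonds by domestic residents 1411.9; capital account: capital transfers received from emigrants 168.4.)

-1508.3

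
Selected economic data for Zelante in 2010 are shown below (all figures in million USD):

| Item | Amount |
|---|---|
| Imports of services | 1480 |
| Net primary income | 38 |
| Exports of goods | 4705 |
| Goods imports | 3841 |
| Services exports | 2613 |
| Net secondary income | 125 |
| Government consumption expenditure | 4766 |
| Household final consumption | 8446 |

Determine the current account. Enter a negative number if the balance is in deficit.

2160

Goods balance = 4705 - 3841 = 864
Services balance = 2613 - 1480 = 1133
Trade balance (goods + services) = 864 + 1133 = 1997
Net primary income = 38
Net secondary income = 125
Current account = 1997 + 38 + 125 = 2160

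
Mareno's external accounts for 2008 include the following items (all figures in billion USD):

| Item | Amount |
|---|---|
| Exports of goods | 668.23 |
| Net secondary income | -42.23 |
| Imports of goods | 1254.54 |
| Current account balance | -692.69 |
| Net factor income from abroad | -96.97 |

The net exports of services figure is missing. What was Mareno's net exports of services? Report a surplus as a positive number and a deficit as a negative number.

Current account = goods balance + services balance + net primary income + net secondary income
Sum of the known components = -725.51
Net exports of services = CA - (known components) = -692.69 - (-725.51) = 32.82

32.82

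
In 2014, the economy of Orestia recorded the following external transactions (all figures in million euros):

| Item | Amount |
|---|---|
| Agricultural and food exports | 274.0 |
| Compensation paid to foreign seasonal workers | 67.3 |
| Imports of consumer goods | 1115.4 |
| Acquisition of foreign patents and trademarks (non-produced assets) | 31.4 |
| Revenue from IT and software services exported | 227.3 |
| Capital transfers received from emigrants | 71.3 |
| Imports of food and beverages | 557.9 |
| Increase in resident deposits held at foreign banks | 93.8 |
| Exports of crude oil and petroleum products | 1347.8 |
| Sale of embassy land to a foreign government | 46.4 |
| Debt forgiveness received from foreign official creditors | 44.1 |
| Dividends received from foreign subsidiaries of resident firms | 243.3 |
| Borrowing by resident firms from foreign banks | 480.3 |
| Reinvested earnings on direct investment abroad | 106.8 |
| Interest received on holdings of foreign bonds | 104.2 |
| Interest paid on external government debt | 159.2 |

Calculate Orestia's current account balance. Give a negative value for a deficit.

403.6

Goods: -1115.4 + 274.0 + 1347.8 - 557.9 = -51.5
Services: 227.3
Primary income: 243.3 + 104.2 + 106.8 - 159.2 - 67.3 = 227.8
Current account = (-51.5) + 227.3 + 227.8 = 403.6
(Excluded from the current account — capital account: acquisition of foreign patents and trademarks (non-produced assets) 31.4, capital transfers received from emigrants 71.3, sale of embassy land to a foreign government 46.4, debt forgiveness received from foreign official creditors 44.1; financial account: increase in resident deposits held at foreign banks 93.8, borrowing by resident firms from foreign banks 480.3.)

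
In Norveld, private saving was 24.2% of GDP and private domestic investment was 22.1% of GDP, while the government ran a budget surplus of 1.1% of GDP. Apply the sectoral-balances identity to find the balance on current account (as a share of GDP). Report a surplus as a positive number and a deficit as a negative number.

3.2

By the sectoral-balances identity, CA = (S_private - I) + (T - G).
Private balance = 24.2 - 22.1 = 2.1
Government balance (T - G) = 1.1
CA = 2.1 + 1.1 = 3.2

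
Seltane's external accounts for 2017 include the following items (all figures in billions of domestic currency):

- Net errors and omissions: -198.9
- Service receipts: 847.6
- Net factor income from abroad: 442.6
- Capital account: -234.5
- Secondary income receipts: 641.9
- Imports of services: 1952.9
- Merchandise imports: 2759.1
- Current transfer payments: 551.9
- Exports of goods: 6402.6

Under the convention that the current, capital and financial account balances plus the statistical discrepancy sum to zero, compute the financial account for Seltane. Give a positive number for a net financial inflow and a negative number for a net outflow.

-2637.4

Goods balance = 6402.6 - 2759.1 = 3643.5
Services balance = 847.6 - 1952.9 = -1105.3
Trade balance (goods + services) = 3643.5 + (-1105.3) = 2538.2
Net primary income = 442.6
Net secondary income = 641.9 - 551.9 = 90.0
Current account = 2538.2 + 442.6 + 90.0 = 3070.8
Financial account = -(3070.8 + (-234.5) + (-198.9)) = -2637.4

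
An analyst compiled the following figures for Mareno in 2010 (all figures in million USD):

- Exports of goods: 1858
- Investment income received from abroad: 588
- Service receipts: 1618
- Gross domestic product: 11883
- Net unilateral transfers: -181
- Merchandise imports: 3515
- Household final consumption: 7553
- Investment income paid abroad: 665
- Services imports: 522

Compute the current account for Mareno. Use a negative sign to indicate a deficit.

Goods balance = 1858 - 3515 = -1657
Services balance = 1618 - 522 = 1096
Trade balance (goods + services) = -1657 + 1096 = -561
Net primary income = 588 - 665 = -77
Net secondary income = -181
Current account = -561 + (-77) + (-181) = -819

-819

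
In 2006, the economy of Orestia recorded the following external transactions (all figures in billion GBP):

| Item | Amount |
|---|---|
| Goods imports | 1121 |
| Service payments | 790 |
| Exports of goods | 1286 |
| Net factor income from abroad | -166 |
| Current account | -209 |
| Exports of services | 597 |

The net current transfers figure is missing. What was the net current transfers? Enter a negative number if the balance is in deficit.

-15

Current account = goods balance + services balance + net primary income + net secondary income
Sum of the known components = -194
Net current transfers = CA - (known components) = -209 - (-194) = -15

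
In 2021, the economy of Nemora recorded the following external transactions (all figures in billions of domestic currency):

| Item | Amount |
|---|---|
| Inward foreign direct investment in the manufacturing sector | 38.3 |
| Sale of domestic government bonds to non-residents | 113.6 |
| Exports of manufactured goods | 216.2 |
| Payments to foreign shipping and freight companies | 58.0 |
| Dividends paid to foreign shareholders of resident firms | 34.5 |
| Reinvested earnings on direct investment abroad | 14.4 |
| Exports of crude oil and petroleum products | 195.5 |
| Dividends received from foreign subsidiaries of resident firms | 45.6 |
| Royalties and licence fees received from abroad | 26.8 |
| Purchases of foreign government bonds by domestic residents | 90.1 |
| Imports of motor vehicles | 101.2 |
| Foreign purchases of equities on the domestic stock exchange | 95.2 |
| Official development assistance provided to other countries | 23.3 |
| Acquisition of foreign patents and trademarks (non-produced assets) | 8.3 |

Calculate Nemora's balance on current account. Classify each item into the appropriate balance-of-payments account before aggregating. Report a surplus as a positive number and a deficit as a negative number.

281.5

Goods: 195.5 - 101.2 + 216.2 = 310.5
Services: 26.8 - 58.0 = -31.2
Primary income: 14.4 + 45.6 - 34.5 = 25.5
Secondary income: -23.3
Current account = 310.5 + (-31.2) + 25.5 + (-23.3) = 281.5
(Excluded from the current account — financial account: inward foreign direct investment in the manufacturing sector 38.3, sale of domestic government bonds to non-residents 113.6, purchases of foreign government bonds by domestic residents 90.1, foreign purchases of equities on the domestic stock exchange 95.2; capital account: acquisition of foreign patents and trademarks (non-produced assets) 8.3.)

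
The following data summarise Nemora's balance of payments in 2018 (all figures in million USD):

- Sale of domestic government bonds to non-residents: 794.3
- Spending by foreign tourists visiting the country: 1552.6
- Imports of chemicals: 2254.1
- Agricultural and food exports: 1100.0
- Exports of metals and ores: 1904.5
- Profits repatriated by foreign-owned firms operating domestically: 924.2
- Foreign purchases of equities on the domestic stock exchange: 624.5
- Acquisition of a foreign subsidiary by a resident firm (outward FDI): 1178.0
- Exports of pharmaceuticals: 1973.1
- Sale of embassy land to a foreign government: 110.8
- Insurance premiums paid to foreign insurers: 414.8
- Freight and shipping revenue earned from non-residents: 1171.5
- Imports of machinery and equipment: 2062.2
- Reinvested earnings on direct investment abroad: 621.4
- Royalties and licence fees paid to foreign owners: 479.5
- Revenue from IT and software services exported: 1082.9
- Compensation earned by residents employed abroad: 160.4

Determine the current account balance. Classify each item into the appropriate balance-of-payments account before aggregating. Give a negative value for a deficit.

3431.6

Goods: 1100.0 - 2254.1 - 2062.2 + 1973.1 + 1904.5 = 661.3
Services: 1082.9 + 1171.5 - 479.5 + 1552.6 - 414.8 = 2912.7
Primary income: -924.2 + 621.4 + 160.4 = -142.4
Current account = 661.3 + 2912.7 + (-142.4) = 3431.6
(Excluded from the current account — financial account: sale of domestic government bonds to non-residents 794.3, foreign purchases of equities on the domestic stock exchange 624.5, acquisition of a foreign subsidiary by a resident firm (outward FDI) 1178.0; capital account: sale of embassy land to a foreign government 110.8.)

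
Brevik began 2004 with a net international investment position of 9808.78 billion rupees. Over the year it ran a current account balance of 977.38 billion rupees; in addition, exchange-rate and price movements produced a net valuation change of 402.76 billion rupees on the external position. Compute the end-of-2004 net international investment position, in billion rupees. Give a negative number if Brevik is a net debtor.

11188.92

Change in NIIP = current account + net valuation change = 977.38 + 402.76 = 1380.14
End-of-year NIIP = 9808.78 + 1380.14 = 11188.92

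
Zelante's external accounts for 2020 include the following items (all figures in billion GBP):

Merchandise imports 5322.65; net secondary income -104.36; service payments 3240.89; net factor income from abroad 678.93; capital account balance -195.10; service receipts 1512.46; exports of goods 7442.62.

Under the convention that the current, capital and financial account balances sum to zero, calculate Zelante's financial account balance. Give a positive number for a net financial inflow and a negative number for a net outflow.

-771.01

Goods balance = 7442.62 - 5322.65 = 2119.97
Services balance = 1512.46 - 3240.89 = -1728.43
Trade balance (goods + services) = 2119.97 + (-1728.43) = 391.54
Net primary income = 678.93
Net secondary income = -104.36
Current account = 391.54 + 678.93 + (-104.36) = 966.11
Financial account = -(966.11 + (-195.10)) = -771.01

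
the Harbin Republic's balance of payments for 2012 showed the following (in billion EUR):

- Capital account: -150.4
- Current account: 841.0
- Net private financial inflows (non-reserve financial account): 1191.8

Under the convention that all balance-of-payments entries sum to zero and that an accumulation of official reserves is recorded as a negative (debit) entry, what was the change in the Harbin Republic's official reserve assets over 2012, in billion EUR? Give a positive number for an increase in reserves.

1882.4

Official reserve transactions balance = -(841.0 + (-150.4) + 1191.8) = -1882.4
An accumulation of reserves is recorded as a debit (negative entry), so the change in the stock of reserves is the negative of that balance.
Change in official reserves = -(-1882.4) = 1882.4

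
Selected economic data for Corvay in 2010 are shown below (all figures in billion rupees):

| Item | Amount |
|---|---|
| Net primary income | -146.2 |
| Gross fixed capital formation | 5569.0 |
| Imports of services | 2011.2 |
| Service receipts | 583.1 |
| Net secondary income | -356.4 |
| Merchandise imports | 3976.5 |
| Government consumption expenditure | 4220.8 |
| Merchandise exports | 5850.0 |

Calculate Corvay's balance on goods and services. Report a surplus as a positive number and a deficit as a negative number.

Goods balance = 5850.0 - 3976.5 = 1873.5
Services balance = 583.1 - 2011.2 = -1428.1
Trade balance (goods + services) = 1873.5 + (-1428.1) = 445.4

445.4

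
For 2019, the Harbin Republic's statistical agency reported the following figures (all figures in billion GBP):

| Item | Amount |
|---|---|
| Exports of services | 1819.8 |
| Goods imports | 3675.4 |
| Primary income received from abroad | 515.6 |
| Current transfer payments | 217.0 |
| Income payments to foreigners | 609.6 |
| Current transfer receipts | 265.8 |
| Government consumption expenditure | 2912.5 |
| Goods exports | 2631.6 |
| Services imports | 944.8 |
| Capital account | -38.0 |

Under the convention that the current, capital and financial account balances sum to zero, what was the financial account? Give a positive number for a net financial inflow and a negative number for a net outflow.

Goods balance = 2631.6 - 3675.4 = -1043.8
Services balance = 1819.8 - 944.8 = 875.0
Trade balance (goods + services) = -1043.8 + 875.0 = -168.8
Net primary income = 515.6 - 609.6 = -94.0
Net secondary income = 265.8 - 217.0 = 48.8
Current account = -168.8 + (-94.0) + 48.8 = -214.0
Financial account = -(-214.0 + (-38.0)) = 252.0

252.0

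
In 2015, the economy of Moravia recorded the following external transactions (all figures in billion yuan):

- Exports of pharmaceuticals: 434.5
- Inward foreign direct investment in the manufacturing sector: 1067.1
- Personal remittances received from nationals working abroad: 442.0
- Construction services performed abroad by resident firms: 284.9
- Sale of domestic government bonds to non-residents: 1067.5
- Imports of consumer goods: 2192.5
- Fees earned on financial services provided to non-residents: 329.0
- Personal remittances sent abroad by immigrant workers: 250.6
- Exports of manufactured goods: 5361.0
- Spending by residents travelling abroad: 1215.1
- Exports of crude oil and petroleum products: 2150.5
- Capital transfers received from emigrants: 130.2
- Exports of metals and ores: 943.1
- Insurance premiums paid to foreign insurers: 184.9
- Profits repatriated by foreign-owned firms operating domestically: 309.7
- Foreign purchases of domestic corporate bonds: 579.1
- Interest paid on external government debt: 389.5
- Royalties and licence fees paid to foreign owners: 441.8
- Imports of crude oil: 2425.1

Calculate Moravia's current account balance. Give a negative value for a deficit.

Goods: 943.1 - 2425.1 + 434.5 - 2192.5 + 5361.0 + 2150.5 = 4271.5
Services: -184.9 - 1215.1 - 441.8 + 329.0 + 284.9 = -1227.9
Primary income: -389.5 - 309.7 = -699.2
Secondary income: 442.0 - 250.6 = 191.4
Current account = 4271.5 + (-1227.9) + (-699.2) + 191.4 = 2535.8
(Excluded from the current account — financial account: inward foreign direct investment in the manufacturing sector 1067.1, sale of domestic government bonds to non-residents 1067.5, foreign purchases of domestic corporate bonds 579.1; capital account: capital transfers received from emigrants 130.2.)

2535.8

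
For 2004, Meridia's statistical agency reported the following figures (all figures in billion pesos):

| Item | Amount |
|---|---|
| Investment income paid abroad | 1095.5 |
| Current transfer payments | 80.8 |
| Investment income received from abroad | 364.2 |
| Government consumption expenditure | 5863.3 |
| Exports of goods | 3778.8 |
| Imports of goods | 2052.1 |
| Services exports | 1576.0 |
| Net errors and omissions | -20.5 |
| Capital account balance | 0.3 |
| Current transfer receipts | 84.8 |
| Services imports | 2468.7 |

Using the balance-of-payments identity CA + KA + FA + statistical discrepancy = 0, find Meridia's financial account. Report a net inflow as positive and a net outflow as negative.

Goods balance = 3778.8 - 2052.1 = 1726.7
Services balance = 1576.0 - 2468.7 = -892.7
Trade balance (goods + services) = 1726.7 + (-892.7) = 834.0
Net primary income = 364.2 - 1095.5 = -731.3
Net secondary income = 84.8 - 80.8 = 4.0
Current account = 834.0 + (-731.3) + 4.0 = 106.7
Financial account = -(106.7 + 0.3 + (-20.5)) = -86.5

-86.5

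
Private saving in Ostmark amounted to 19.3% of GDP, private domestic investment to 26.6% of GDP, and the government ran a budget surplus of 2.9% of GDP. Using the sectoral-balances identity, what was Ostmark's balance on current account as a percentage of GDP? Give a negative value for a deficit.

By the sectoral-balances identity, CA = (S_private - I) + (T - G).
Private balance = 19.3 - 26.6 = -7.3
Government balance (T - G) = 2.9
CA = -7.3 + 2.9 = -4.4

-4.4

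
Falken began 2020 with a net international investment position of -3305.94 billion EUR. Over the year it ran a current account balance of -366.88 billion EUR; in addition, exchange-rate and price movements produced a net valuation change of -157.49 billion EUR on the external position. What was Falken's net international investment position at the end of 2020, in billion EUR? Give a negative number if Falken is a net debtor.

-3830.31

Change in NIIP = current account + net valuation change = -366.88 + (-157.49) = -524.37
End-of-year NIIP = -3305.94 + (-524.37) = -3830.31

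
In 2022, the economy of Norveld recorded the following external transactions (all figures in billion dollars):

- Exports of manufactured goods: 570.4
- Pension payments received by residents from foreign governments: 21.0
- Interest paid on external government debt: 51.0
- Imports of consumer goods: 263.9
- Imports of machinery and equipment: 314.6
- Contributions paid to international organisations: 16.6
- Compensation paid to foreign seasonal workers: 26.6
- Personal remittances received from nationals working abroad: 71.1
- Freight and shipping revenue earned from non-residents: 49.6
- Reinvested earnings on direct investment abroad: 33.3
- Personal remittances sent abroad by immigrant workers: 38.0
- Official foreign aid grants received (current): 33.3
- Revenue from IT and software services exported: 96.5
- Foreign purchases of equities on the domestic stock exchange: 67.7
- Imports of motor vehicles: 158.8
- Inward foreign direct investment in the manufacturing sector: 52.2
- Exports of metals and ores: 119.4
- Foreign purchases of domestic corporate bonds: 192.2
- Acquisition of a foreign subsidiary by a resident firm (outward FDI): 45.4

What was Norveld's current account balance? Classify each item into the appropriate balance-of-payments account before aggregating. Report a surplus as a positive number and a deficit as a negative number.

Goods: -314.6 + 119.4 - 158.8 + 570.4 - 263.9 = -47.5
Services: 49.6 + 96.5 = 146.1
Primary income: -26.6 - 51.0 + 33.3 = -44.3
Secondary income: -38.0 + 71.1 + 21.0 + 33.3 - 16.6 = 70.8
Current account = (-47.5) + 146.1 + (-44.3) + 70.8 = 125.1
(Excluded from the current account — financial account: foreign purchases of equities on the domestic stock exchange 67.7, inward foreign direct investment in the manufacturing sector 52.2, foreign purchases of domestic corporate bonds 192.2, acquisition of a foreign subsidiary by a resident firm (outward FDI) 45.4.)

125.1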